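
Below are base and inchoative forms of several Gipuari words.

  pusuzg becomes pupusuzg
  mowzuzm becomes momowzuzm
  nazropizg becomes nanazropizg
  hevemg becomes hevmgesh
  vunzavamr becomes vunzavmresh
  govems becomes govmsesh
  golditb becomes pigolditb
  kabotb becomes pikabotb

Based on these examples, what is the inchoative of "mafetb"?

pusuzg and hevemg both end in -g yet inflect differently (pupusuzg, hevmgesh), so the final letter is not what conditions the rule; the second-to-last letter is.
"mafetb" has second-to-last letter 't'. The stems whose second-to-last letter is 't' (golditb → pigolditb, kabotb → pikabotb) add the prefix pi-.
The other patterns: stems whose second-to-last letter is 'z' repeat the first consonant+vowel as a prefix; stems whose second-to-last letter is 'm' delete the last vowel and add -esh.
So mafetb → pimafetb.

pimafetb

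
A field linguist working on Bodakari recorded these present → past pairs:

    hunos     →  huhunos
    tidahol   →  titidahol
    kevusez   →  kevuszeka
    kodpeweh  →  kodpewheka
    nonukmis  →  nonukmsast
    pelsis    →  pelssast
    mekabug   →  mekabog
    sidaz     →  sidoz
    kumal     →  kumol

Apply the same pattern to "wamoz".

wawamoz

hunos and nonukmis both end in -s yet inflect differently (huhunos, nonukmsast), so the final letter is not what conditions the rule; the last vowel is.
"wamoz" has last vowel 'o'. The stems whose last vowel is 'o' (hunos → huhunos, tidahol → titidahol) repeat the first consonant+vowel as a prefix.
The other patterns: stems whose last vowel is 'e' delete the last vowel and add -eka; stems whose last vowel is 'i' delete the last vowel and add -ast; stems whose last vowel is 'a' or 'u' change the last vowel to 'o'.
So wamoz → wawamoz.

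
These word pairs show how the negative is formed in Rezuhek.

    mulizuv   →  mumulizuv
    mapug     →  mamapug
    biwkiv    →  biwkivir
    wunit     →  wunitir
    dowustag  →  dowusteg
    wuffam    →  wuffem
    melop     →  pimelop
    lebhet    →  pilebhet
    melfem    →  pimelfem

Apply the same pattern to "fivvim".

mulizuv and biwkiv both end in -v yet inflect differently (mumulizuv, biwkivir), so the final letter is not what conditions the rule; the last vowel is.
"fivvim" has last vowel 'i'. The stems whose last vowel is 'i' (biwkiv → biwkivir, wunit → wunitir) add -ir.
The other patterns: stems whose last vowel is 'u' repeat the first consonant+vowel as a prefix; stems whose last vowel is 'a' change the last vowel to 'e'; stems whose last vowel is 'e' or 'o' add the prefix pi-.
So fivvim → fivvimir.

fivvimir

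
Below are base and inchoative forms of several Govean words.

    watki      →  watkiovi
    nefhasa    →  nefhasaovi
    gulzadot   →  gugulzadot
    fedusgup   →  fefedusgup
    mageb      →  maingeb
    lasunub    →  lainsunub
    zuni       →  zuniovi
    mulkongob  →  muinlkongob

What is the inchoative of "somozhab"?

mulkongob and gulzadot both have last vowel 'o' yet inflect differently (muinlkongob, gugulzadot), so the last vowel is not what conditions the rule; the final letter is.
"somozhab" ends in -b. The stems ending in -b (mageb → maingeb, mulkongob → muinlkongob, lasunub → lainsunub) insert -in- after the first vowel.
The other patterns: stems ending in -p or -t repeat the first consonant+vowel as a prefix; stems ending in -a or -i add -ovi.
So somozhab → soinmozhab.

soinmozhab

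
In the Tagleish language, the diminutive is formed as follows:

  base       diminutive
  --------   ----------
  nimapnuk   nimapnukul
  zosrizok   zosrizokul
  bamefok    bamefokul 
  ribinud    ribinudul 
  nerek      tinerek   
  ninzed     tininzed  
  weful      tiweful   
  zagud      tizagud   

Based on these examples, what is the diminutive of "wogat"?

"wogat" has 2 vowels. The stems with 2 vowels (nerek → tinerek, ninzed → tininzed, weful → tiweful) add the prefix ti-.
So wogat → tiwogat.

tiwogat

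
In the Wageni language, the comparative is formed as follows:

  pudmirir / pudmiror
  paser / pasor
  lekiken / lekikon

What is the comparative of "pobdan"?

pobdon

Every pair shown (pudmirir → pudmiror, paser → pasor, lekiken → lekikon) follows the same rule: change the last vowel to 'o'.
So pobdan → pobdon.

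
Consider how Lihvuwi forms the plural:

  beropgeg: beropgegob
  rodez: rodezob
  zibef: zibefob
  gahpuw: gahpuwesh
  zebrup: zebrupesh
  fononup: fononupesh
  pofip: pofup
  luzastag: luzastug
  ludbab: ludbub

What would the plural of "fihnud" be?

fihnudesh

zebrup and pofip both end in -p yet inflect differently (zebrupesh, pofup), so the final letter is not what conditions the rule; the last vowel is.
"fihnud" has last vowel 'u'. The stems whose last vowel is 'u' (gahpuw → gahpuwesh, zebrup → zebrupesh, fononup → fononupesh) add -esh.
So fihnud → fihnudesh.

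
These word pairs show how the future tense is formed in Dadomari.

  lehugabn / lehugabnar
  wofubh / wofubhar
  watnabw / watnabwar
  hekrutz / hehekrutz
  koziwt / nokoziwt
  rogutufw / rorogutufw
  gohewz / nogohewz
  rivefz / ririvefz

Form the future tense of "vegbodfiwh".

gohewz and hekrutz both end in -z yet inflect differently (nogohewz, hehekrutz), so the final letter is not what conditions the rule; the second-to-last letter is.
"vegbodfiwh" has second-to-last letter 'w'. The stems whose second-to-last letter is 'w' (gohewz → nogohewz, koziwt → nokoziwt) add the prefix no-.
The other patterns: stems whose second-to-last letter is 'b' add -ar; stems whose second-to-last letter is 'f' or 't' repeat the first consonant+vowel as a prefix.
So vegbodfiwh → novegbodfiwh.

novegbodfiwh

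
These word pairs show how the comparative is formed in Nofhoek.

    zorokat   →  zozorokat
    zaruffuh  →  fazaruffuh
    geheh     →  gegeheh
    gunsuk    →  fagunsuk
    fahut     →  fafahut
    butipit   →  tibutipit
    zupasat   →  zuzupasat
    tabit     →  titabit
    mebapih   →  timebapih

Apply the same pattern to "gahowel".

gagahowel

mebapih and zaruffuh both end in -h yet inflect differently (timebapih, fazaruffuh), so the final letter is not what conditions the rule; the last vowel is.
"gahowel" has last vowel 'e'. The one such stem in the data (geheh → gegeheh) repeats the first consonant+vowel as a prefix (as do zupasat, zorokat), so the same rule applies.
The other patterns: stems whose last vowel is 'i' add the prefix ti-; stems whose last vowel is 'u' add the prefix fa-.
So gahowel → gagahowel.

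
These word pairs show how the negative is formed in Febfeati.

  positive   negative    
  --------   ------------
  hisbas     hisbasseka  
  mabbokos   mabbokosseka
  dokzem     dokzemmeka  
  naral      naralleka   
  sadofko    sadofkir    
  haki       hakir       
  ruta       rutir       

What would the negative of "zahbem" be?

"zahbem" ends in a consonant. The stems ending in a consonant (hisbas → hisbasseka, mabbokos → mabbokosseka, dokzem → dokzemmeka) double the final consonant and add -eka.
So zahbem → zahbemmeka.

zahbemmeka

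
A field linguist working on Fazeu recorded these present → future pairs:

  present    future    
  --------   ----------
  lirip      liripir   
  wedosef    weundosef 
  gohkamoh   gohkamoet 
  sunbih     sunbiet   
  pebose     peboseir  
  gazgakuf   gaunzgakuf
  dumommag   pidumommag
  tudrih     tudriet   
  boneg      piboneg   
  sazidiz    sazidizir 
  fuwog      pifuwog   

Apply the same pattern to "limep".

limepir

"limep" ends in -p. The one such stem in the data (lirip → liripir) adds -ir, so the same rule applies.
So limep → limepir.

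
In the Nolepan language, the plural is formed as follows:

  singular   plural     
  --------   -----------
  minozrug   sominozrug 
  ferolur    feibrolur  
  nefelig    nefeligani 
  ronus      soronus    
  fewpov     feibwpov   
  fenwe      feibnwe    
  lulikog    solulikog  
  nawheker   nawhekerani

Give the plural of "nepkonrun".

ferolur and nawheker both end in -r yet inflect differently (feibrolur, nawhekerani), so the final letter is not what conditions the rule; the first letter is.
"nepkonrun" begins with n-. The stems beginning with n- (nefelig → nefeligani, nawheker → nawhekerani) add -ani.
The other patterns: stems beginning with f- insert -ib- after the first vowel; stems beginning with l-, m- or r- add the prefix so-.
So nepkonrun → nepkonrunani.

nepkonrunani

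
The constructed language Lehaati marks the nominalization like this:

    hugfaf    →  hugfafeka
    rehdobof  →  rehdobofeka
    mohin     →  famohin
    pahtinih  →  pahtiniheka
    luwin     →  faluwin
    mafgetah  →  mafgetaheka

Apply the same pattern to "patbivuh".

pahtinih and mohin both have last vowel 'i' yet inflect differently (pahtiniheka, famohin), so the last vowel is not what conditions the rule; the final letter is.
"patbivuh" ends in -h. The stems ending in -h (mafgetah → mafgetaheka, pahtinih → pahtiniheka) add -eka.
So patbivuh → patbivuheka.

patbivuheka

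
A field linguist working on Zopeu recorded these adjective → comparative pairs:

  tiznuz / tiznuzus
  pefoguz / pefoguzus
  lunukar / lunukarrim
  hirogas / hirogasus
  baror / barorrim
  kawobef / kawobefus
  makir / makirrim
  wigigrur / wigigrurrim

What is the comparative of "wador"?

wadorrim

wigigrur and tiznuz both have last vowel 'u' yet inflect differently (wigigrurrim, tiznuzus), so the last vowel is not what conditions the rule; the final letter is.
"wador" ends in -r. The stems ending in -r (lunukar → lunukarrim, baror → barorrim, makir → makirrim) double the final consonant and add -im.
So wador → wadorrim.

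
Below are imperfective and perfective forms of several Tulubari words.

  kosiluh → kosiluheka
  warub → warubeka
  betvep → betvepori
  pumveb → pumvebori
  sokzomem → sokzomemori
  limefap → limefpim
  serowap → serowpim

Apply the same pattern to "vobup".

vobupeka

warub and pumveb both end in -b yet inflect differently (warubeka, pumvebori), so the final letter is not what conditions the rule; the last vowel is.
"vobup" has last vowel 'u'. The stems whose last vowel is 'u' (kosiluh → kosiluheka, warub → warubeka) add -eka.
The other patterns: stems whose last vowel is 'e' add -ori; stems whose last vowel is 'a' delete the last vowel and add -im.
So vobup → vobupeka.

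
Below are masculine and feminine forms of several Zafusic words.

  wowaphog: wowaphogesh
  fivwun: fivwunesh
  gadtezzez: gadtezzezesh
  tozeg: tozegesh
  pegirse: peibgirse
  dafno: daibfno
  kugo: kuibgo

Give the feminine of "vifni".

viibfni

gadtezzez and pegirse both have last vowel 'e' yet inflect differently (gadtezzezesh, peibgirse), so the last vowel is not what conditions the rule; whether the stem ends in a vowel or a consonant is.
"vifni" ends in a vowel. The stems ending in a vowel (pegirse → peibgirse, dafno → daibfno, kugo → kuibgo) insert -ib- after the first vowel.
The other pattern: stems ending in a consonant add -esh.
So vifni → viibfni.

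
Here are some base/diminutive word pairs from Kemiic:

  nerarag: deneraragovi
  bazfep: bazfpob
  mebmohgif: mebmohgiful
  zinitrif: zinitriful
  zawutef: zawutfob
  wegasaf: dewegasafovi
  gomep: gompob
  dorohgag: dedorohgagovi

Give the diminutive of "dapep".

dappob

"dapep" has last vowel 'e'. The stems whose last vowel is 'e' (bazfep → bazfpob, zawutef → zawutfob, gomep → gompob) delete the last vowel and add -ob.
The other patterns: stems whose last vowel is 'a' add de- … -ovi around the stem; stems whose last vowel is 'i' add -ul.
So dapep → dappob.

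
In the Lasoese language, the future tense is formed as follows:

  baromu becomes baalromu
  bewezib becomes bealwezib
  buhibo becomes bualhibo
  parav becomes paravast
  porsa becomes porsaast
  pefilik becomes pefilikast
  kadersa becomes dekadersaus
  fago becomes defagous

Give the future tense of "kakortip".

porsa and kadersa both end in -a yet inflect differently (porsaast, dekadersaus), so the final letter is not what conditions the rule; the first letter is.
"kakortip" begins with k-. The one such stem in the data (kadersa → dekadersaus) adds de- … -us around the stem, so the same rule applies.
So kakortip → dekakortipus.

dekakortipus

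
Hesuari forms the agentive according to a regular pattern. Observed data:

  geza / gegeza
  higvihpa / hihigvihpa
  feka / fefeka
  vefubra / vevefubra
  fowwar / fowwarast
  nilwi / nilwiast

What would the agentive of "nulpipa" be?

geza and fowwar both have last vowel 'a' yet inflect differently (gegeza, fowwarast), so the last vowel is not what conditions the rule; the final letter is.
"nulpipa" ends in -a. The stems ending in -a (geza → gegeza, higvihpa → hihigvihpa, feka → fefeka) repeat the first consonant+vowel as a prefix.
The other pattern: stems ending in -i or -r add -ast.
So nulpipa → nunulpipa.

nunulpipa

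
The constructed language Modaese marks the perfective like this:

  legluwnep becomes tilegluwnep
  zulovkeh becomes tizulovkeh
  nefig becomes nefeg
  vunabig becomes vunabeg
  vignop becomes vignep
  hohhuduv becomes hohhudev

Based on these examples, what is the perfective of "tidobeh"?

titidobeh

legluwnep and vignop both end in -p yet inflect differently (tilegluwnep, vignep), so the final letter is not what conditions the rule; the last vowel is.
"tidobeh" has last vowel 'e'. The stems whose last vowel is 'e' (legluwnep → tilegluwnep, zulovkeh → tizulovkeh) add the prefix ti-.
So tidobeh → titidobeh.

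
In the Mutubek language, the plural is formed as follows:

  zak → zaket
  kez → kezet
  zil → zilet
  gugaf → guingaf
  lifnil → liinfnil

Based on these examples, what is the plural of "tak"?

zil and lifnil both end in -l yet inflect differently (zilet, liinfnil), so the final letter is not what conditions the rule; the number of vowels is.
"tak" has 1 vowel. The stems with 1 vowel (zak → zaket, kez → kezet, zil → zilet) add -et.
The other pattern: stems with 2 vowels insert -in- after the first vowel.
So tak → taket.

taket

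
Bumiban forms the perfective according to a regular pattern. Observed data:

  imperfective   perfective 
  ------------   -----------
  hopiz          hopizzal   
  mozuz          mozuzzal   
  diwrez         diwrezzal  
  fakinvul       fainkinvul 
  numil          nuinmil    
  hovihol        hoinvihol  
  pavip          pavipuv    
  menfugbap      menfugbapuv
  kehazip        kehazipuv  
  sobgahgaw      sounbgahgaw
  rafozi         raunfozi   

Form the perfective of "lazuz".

lazuzzal

mozuz and fakinvul both have last vowel 'u' yet inflect differently (mozuzzal, fainkinvul), so the last vowel is not what conditions the rule; the final letter is.
"lazuz" ends in -z. The stems ending in -z (hopiz → hopizzal, mozuz → mozuzzal, diwrez → diwrezzal) double the final consonant and add -al.
So lazuz → lazuzzal.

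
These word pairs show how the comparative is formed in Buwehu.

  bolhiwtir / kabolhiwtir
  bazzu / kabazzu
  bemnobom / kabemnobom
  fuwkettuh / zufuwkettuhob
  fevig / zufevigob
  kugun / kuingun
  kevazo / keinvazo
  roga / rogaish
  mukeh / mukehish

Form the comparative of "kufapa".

kuinfapa

fuwkettuh and mukeh both end in -h yet inflect differently (zufuwkettuhob, mukehish), so the final letter is not what conditions the rule; the first letter is.
"kufapa" begins with k-. The stems beginning with k- (kugun → kuingun, kevazo → keinvazo) insert -in- after the first vowel.
So kufapa → kuinfapa.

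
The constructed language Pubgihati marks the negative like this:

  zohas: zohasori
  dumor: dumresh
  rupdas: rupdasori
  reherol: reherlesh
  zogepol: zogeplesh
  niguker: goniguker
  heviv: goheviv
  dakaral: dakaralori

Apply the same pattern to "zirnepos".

reherol and dakaral both end in -l yet inflect differently (reherlesh, dakaralori), so the final letter is not what conditions the rule; the last vowel is.
"zirnepos" has last vowel 'o'. The stems whose last vowel is 'o' (dumor → dumresh, reherol → reherlesh, zogepol → zogeplesh) delete the last vowel and add -esh.
So zirnepos → zirnepsesh.

zirnepsesh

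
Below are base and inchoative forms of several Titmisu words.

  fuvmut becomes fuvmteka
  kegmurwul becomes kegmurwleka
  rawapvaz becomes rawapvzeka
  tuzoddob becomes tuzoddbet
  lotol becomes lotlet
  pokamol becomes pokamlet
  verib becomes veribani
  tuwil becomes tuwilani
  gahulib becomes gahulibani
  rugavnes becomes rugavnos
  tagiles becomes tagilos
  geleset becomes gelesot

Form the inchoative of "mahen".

mahon

kegmurwul and lotol both end in -l yet inflect differently (kegmurwleka, lotlet), so the final letter is not what conditions the rule; the last vowel is.
"mahen" has last vowel 'e'. The stems whose last vowel is 'e' (rugavnes → rugavnos, tagiles → tagilos, geleset → gelesot) change the last vowel to 'o'.
The other patterns: stems whose last vowel is 'a' or 'u' delete the last vowel and add -eka; stems whose last vowel is 'o' delete the last vowel and add -et; stems whose last vowel is 'i' add -ani.
So mahen → mahon.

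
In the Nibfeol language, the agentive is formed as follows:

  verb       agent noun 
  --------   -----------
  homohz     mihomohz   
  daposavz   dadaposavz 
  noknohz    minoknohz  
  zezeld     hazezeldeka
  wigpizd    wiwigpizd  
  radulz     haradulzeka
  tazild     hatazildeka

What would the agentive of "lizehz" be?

milizehz

radulz and homohz both end in -z yet inflect differently (haradulzeka, mihomohz), so the final letter is not what conditions the rule; the second-to-last letter is.
"lizehz" has second-to-last letter 'h'. The stems whose second-to-last letter is 'h' (homohz → mihomohz, noknohz → minoknohz) add the prefix mi-.
The other patterns: stems whose second-to-last letter is 'l' add ha- … -eka around the stem; stems whose second-to-last letter is 'v' or 'z' repeat the first consonant+vowel as a prefix.
So lizehz → milizehz.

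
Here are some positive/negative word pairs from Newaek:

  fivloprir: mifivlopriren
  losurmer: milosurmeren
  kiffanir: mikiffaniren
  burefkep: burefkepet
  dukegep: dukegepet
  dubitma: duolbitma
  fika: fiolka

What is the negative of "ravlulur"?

miravluluren

"ravlulur" ends in -r. The stems ending in -r (fivloprir → mifivlopriren, losurmer → milosurmeren, kiffanir → mikiffaniren) add mi- … -en around the stem.
So ravlulur → miravluluren.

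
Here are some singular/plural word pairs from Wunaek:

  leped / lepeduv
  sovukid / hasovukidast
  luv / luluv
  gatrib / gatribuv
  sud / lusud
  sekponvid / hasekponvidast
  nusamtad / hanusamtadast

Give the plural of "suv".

sud and leped both end in -d yet inflect differently (lusud, lepeduv), so the final letter is not what conditions the rule; the number of vowels is.
"suv" has 1 vowel. The stems with 1 vowel (luv → luluv, sud → lusud) add the prefix lu-.
So suv → lusuv.

lusuv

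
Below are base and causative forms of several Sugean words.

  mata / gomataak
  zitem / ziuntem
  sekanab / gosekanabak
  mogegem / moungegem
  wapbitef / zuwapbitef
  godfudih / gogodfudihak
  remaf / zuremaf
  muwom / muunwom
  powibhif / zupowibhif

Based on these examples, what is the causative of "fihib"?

gofihibak

zitem and wapbitef both have last vowel 'e' yet inflect differently (ziuntem, zuwapbitef), so the last vowel is not what conditions the rule; the final letter is.
"fihib" ends in -b. The one such stem in the data (sekanab → gosekanabak) adds go- … -ak around the stem, so the same rule applies.
So fihib → gofihibak.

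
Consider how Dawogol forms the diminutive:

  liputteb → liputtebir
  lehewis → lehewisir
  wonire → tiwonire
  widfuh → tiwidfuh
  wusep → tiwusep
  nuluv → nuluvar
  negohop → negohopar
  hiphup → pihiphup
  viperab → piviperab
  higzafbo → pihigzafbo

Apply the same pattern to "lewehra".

lewehrair

wusep and negohop both end in -p yet inflect differently (tiwusep, negohopar), so the final letter is not what conditions the rule; the first letter is.
"lewehra" begins with l-. The stems beginning with l- (liputteb → liputtebir, lehewis → lehewisir) add -ir.
The other patterns: stems beginning with w- add the prefix ti-; stems beginning with n- add -ar; stems beginning with h- or v- add the prefix pi-.
So lewehra → lewehrair.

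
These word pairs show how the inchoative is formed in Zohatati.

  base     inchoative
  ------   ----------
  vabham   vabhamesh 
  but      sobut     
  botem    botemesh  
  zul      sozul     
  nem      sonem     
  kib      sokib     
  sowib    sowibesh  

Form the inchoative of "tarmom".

tarmomesh

nem and botem both end in -m yet inflect differently (sonem, botemesh), so the final letter is not what conditions the rule; the number of vowels is.
"tarmom" has 2 vowels. The stems with 2 vowels (botem → botemesh, sowib → sowibesh, vabham → vabhamesh) add -esh.
So tarmom → tarmomesh.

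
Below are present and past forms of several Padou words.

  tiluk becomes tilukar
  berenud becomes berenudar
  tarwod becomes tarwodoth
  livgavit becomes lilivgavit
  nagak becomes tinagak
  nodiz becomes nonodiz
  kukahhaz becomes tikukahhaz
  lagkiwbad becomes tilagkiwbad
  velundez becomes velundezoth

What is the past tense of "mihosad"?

"mihosad" has last vowel 'a'. The stems whose last vowel is 'a' (nagak → tinagak, lagkiwbad → tilagkiwbad, kukahhaz → tikukahhaz) add the prefix ti-.
So mihosad → timihosad.

timihosad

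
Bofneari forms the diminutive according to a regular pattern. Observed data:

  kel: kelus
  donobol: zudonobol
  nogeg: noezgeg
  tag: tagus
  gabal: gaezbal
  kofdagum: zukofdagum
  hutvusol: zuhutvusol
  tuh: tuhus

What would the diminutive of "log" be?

logus

"log" has 1 vowel. The stems with 1 vowel (kel → kelus, tuh → tuhus, tag → tagus) add -us.
So log → logus.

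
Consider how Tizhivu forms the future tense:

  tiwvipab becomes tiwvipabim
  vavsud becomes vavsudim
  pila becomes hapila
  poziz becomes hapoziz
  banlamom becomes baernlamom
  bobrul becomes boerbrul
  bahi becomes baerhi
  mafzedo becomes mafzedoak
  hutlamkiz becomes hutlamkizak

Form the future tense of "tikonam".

tikonamim

"tikonam" begins with t-. The one such stem in the data (tiwvipab → tiwvipabim) adds -im, so the same rule applies.
So tikonam → tikonamim.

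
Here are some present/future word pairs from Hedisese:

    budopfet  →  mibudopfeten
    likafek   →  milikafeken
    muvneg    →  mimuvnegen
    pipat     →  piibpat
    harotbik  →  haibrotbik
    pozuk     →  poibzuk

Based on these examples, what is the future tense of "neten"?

"neten" has last vowel 'e'. The stems whose last vowel is 'e' (budopfet → mibudopfeten, likafek → milikafeken, muvneg → mimuvnegen) add mi- … -en around the stem.
The other pattern: stems whose last vowel is 'a', 'i' or 'u' insert -ib- after the first vowel.
So neten → minetenen.

minetenen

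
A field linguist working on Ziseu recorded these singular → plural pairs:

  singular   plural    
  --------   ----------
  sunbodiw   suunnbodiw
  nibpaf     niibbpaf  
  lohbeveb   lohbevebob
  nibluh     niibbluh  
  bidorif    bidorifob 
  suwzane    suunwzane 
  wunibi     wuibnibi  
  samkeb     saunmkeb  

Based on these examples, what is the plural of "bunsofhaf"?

"bunsofhaf" begins with b-. The one such stem in the data (bidorif → bidorifob) adds -ob, so the same rule applies.
So bunsofhaf → bunsofhafob.

bunsofhafob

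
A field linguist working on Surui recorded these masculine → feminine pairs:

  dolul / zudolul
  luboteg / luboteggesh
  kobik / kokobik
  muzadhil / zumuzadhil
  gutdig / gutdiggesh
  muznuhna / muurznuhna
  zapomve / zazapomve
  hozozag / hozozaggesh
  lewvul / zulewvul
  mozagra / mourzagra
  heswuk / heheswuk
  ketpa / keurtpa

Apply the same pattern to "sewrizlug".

muznuhna and hozozag both have last vowel 'a' yet inflect differently (muurznuhna, hozozaggesh), so the last vowel is not what conditions the rule; the final letter is.
"sewrizlug" ends in -g. The stems ending in -g (hozozag → hozozaggesh, luboteg → luboteggesh, gutdig → gutdiggesh) double the final consonant and add -esh.
So sewrizlug → sewrizluggesh.

sewrizluggesh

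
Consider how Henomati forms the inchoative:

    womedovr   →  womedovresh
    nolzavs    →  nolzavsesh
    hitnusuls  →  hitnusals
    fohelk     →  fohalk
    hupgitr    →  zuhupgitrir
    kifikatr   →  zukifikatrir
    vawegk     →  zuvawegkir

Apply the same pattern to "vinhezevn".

nolzavs and hitnusuls both end in -s yet inflect differently (nolzavsesh, hitnusals), so the final letter is not what conditions the rule; the second-to-last letter is.
"vinhezevn" has second-to-last letter 'v'. The stems whose second-to-last letter is 'v' (womedovr → womedovresh, nolzavs → nolzavsesh) add -esh.
The other patterns: stems whose second-to-last letter is 'l' change the last vowel to 'a'; stems whose second-to-last letter is 'g' or 't' add zu- … -ir around the stem.
So vinhezevn → vinhezevnesh.

vinhezevnesh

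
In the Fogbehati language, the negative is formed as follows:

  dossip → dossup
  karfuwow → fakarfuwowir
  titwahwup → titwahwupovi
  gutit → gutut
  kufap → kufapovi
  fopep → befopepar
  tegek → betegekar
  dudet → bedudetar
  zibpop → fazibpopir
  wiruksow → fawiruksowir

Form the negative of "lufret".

gutit and dudet both end in -t yet inflect differently (gutut, bedudetar), so the final letter is not what conditions the rule; the last vowel is.
"lufret" has last vowel 'e'. The stems whose last vowel is 'e' (dudet → bedudetar, tegek → betegekar, fopep → befopepar) add be- … -ar around the stem.
The other patterns: stems whose last vowel is 'i' change the last vowel to 'u'; stems whose last vowel is 'a' or 'u' add -ovi; stems whose last vowel is 'o' add fa- … -ir around the stem.
So lufret → belufretar.

belufretar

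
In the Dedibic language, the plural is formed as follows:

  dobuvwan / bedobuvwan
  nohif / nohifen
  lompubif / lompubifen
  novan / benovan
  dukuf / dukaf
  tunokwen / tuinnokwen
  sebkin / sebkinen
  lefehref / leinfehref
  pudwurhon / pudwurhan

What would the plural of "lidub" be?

dukuf and lompubif both end in -f yet inflect differently (dukaf, lompubifen), so the final letter is not what conditions the rule; the last vowel is.
"lidub" has last vowel 'u'. The one such stem in the data (dukuf → dukaf) changes the last vowel to 'a' (as does pudwurhon), so the same rule applies.
So lidub → lidab.

lidab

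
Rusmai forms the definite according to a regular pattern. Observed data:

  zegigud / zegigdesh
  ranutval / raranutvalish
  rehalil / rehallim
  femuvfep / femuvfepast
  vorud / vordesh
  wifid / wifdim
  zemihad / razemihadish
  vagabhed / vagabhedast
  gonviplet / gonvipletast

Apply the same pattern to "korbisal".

rakorbisalish

zegigud and wifid both end in -d yet inflect differently (zegigdesh, wifdim), so the final letter is not what conditions the rule; the last vowel is.
"korbisal" has last vowel 'a'. The stems whose last vowel is 'a' (ranutval → raranutvalish, zemihad → razemihadish) add ra- … -ish around the stem.
So korbisal → rakorbisalish.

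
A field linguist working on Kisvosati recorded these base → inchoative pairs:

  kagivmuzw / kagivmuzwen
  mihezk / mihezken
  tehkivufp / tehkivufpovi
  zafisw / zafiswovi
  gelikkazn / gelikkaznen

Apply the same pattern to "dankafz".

dankafzovi

kagivmuzw and zafisw both end in -w yet inflect differently (kagivmuzwen, zafiswovi), so the final letter is not what conditions the rule; the second-to-last letter is.
"dankafz" has second-to-last letter 'f'. The one such stem in the data (tehkivufp → tehkivufpovi) adds -ovi, so the same rule applies.
So dankafz → dankafzovi.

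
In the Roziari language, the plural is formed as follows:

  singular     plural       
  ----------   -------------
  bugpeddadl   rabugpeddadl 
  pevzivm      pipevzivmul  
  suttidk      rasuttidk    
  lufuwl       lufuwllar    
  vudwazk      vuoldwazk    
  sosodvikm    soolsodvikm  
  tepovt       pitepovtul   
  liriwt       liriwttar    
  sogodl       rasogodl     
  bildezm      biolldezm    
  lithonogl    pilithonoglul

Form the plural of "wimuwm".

wimuwmmar

sogodl and lufuwl both end in -l yet inflect differently (rasogodl, lufuwllar), so the final letter is not what conditions the rule; the second-to-last letter is.
"wimuwm" has second-to-last letter 'w'. The stems whose second-to-last letter is 'w' (lufuwl → lufuwllar, liriwt → liriwttar) double the final consonant and add -ar.
So wimuwm → wimuwmmar.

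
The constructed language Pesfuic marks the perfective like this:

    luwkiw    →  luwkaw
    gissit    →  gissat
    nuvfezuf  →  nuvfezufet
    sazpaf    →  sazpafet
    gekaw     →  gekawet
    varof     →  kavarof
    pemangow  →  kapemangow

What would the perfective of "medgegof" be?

kamedgegof

luwkiw and gekaw both end in -w yet inflect differently (luwkaw, gekawet), so the final letter is not what conditions the rule; the last vowel is.
"medgegof" has last vowel 'o'. The stems whose last vowel is 'o' (varof → kavarof, pemangow → kapemangow) add the prefix ka-.
So medgegof → kamedgegof.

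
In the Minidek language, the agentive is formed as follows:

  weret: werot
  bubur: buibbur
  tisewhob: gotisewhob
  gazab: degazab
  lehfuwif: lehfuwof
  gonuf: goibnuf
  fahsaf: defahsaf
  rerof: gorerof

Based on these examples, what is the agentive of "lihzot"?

rerof and fahsaf both end in -f yet inflect differently (gorerof, defahsaf), so the final letter is not what conditions the rule; the last vowel is.
"lihzot" has last vowel 'o'. The stems whose last vowel is 'o' (rerof → gorerof, tisewhob → gotisewhob) add the prefix go-.
So lihzot → golihzot.

golihzot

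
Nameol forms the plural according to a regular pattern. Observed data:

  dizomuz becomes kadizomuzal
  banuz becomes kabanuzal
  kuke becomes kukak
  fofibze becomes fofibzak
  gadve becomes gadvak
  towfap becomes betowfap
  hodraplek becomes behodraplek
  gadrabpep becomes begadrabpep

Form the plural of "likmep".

belikmep

kuke and hodraplek both have last vowel 'e' yet inflect differently (kukak, behodraplek), so the last vowel is not what conditions the rule; the final letter is.
"likmep" ends in -p. The stems ending in -p (towfap → betowfap, gadrabpep → begadrabpep) add the prefix be-.
So likmep → belikmep.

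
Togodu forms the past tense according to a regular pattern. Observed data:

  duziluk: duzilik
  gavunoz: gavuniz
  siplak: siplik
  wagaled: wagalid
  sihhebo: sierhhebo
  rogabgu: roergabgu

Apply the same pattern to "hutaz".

gavunoz and sihhebo both have last vowel 'o' yet inflect differently (gavuniz, sierhhebo), so the last vowel is not what conditions the rule; whether the stem ends in a vowel or a consonant is.
"hutaz" ends in a consonant. The stems ending in a consonant (siplak → siplik, gavunoz → gavuniz, wagaled → wagalid) change the last vowel to 'i'.
So hutaz → hutiz.

hutiz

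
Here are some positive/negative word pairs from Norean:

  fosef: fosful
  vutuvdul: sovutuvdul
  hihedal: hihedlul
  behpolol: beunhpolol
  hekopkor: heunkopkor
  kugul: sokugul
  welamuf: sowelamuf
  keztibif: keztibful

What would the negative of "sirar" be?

behpolol and kugul both end in -l yet inflect differently (beunhpolol, sokugul), so the final letter is not what conditions the rule; the last vowel is.
"sirar" has last vowel 'a'. The one such stem in the data (hihedal → hihedlul) deletes the last vowel and adds -ul (as do fosef, keztibif), so the same rule applies.
The other patterns: stems whose last vowel is 'o' insert -un- after the first vowel; stems whose last vowel is 'u' add the prefix so-.
So sirar → sirrul.

sirrul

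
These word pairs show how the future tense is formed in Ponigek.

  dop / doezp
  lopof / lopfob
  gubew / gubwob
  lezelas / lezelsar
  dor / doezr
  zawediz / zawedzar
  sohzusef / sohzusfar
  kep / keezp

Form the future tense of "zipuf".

"zipuf" has 2 vowels. The stems with 2 vowels (gubew → gubwob, lopof → lopfob) delete the last vowel and add -ob.
The other patterns: stems with 1 vowel insert -ez- after the first vowel; stems with 3 vowels delete the last vowel and add -ar.
So zipuf → zipfob.

zipfob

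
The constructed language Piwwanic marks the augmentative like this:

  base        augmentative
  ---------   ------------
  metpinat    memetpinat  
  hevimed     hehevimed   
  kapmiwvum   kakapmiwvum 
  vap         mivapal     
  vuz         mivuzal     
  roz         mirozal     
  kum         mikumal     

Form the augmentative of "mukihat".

mumukihat

"mukihat" has 3 vowels. The stems with 3 vowels (metpinat → memetpinat, hevimed → hehevimed, kapmiwvum → kakapmiwvum) repeat the first consonant+vowel as a prefix.
The other pattern: stems with 1 vowel add mi- … -al around the stem.
So mukihat → mumukihat.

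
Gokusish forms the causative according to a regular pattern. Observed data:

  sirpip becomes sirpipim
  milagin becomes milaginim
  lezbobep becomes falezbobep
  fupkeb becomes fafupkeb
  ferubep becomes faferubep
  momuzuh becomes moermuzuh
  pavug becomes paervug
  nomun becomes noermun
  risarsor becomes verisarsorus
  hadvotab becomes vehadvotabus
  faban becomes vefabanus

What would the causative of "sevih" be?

"sevih" has last vowel 'i'. The stems whose last vowel is 'i' (sirpip → sirpipim, milagin → milaginim) add -im.
The other patterns: stems whose last vowel is 'e' add the prefix fa-; stems whose last vowel is 'u' insert -er- after the first vowel; stems whose last vowel is 'a' or 'o' add ve- … -us around the stem.
So sevih → sevihim.

sevihim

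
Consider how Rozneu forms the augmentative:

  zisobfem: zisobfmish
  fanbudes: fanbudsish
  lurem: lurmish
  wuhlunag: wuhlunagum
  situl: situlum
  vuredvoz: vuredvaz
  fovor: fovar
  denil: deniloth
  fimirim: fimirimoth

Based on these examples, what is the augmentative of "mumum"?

"mumum" has last vowel 'u'. The one such stem in the data (situl → situlum) adds -um, so the same rule applies.
So mumum → mumumum.

mumumum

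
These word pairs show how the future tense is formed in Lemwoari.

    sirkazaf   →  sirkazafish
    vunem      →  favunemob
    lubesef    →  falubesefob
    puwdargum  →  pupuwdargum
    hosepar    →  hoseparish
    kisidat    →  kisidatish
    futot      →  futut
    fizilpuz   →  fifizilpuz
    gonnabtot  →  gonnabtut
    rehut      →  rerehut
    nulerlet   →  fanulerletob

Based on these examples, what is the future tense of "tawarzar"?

tawarzarish

rehut and nulerlet both end in -t yet inflect differently (rerehut, fanulerletob), so the final letter is not what conditions the rule; the last vowel is.
"tawarzar" has last vowel 'a'. The stems whose last vowel is 'a' (sirkazaf → sirkazafish, hosepar → hoseparish, kisidat → kisidatish) add -ish.
The other patterns: stems whose last vowel is 'u' repeat the first consonant+vowel as a prefix; stems whose last vowel is 'e' add fa- … -ob around the stem; stems whose last vowel is 'o' change the last vowel to 'u'.
So tawarzar → tawarzarish.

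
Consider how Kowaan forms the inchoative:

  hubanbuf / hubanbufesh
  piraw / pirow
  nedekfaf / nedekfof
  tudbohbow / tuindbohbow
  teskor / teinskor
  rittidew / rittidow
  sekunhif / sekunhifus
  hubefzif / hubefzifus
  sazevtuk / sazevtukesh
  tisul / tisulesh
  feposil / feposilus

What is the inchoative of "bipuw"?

hubefzif and nedekfaf both end in -f yet inflect differently (hubefzifus, nedekfof), so the final letter is not what conditions the rule; the last vowel is.
"bipuw" has last vowel 'u'. The stems whose last vowel is 'u' (tisul → tisulesh, sazevtuk → sazevtukesh, hubanbuf → hubanbufesh) add -esh.
So bipuw → bipuwesh.

bipuwesh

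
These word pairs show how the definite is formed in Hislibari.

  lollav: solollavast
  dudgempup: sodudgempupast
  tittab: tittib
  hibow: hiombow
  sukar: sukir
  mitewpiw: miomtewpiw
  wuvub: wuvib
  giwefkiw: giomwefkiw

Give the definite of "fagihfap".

sofagihfapast

"fagihfap" ends in -p. The one such stem in the data (dudgempup → sodudgempupast) adds so- … -ast around the stem, so the same rule applies.
The other patterns: stems ending in -w insert -om- after the first vowel; stems ending in -b or -r change the last vowel to 'i'.
So fagihfap → sofagihfapast.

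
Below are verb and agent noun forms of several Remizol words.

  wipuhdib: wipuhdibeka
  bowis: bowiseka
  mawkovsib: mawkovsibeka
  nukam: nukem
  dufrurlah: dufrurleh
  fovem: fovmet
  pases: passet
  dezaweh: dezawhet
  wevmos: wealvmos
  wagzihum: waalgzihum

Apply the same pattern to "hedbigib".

nukam and fovem both end in -m yet inflect differently (nukem, fovmet), so the final letter is not what conditions the rule; the last vowel is.
"hedbigib" has last vowel 'i'. The stems whose last vowel is 'i' (wipuhdib → wipuhdibeka, bowis → bowiseka, mawkovsib → mawkovsibeka) add -eka.
The other patterns: stems whose last vowel is 'a' change the last vowel to 'e'; stems whose last vowel is 'e' delete the last vowel and add -et; stems whose last vowel is 'o' or 'u' insert -al- after the first vowel.
So hedbigib → hedbigibeka.

hedbigibeka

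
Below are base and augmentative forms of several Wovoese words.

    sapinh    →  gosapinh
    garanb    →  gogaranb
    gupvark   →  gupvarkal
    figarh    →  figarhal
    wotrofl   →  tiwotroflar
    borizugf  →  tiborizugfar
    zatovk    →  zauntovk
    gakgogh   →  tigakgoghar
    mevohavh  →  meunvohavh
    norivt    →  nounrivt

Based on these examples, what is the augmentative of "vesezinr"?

"vesezinr" has second-to-last letter 'n'. The stems whose second-to-last letter is 'n' (sapinh → gosapinh, garanb → gogaranb) add the prefix go-.
The other patterns: stems whose second-to-last letter is 'r' add -al; stems whose second-to-last letter is 'v' insert -un- after the first vowel; stems whose second-to-last letter is 'f' or 'g' add ti- … -ar around the stem.
So vesezinr → govesezinr.

govesezinr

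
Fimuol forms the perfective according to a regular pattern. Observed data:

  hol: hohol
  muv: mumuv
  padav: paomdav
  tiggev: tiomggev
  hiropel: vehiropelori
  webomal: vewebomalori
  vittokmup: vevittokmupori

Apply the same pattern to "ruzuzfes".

veruzuzfesori

"ruzuzfes" has 3 vowels. The stems with 3 vowels (hiropel → vehiropelori, webomal → vewebomalori, vittokmup → vevittokmupori) add ve- … -ori around the stem.
So ruzuzfes → veruzuzfesori.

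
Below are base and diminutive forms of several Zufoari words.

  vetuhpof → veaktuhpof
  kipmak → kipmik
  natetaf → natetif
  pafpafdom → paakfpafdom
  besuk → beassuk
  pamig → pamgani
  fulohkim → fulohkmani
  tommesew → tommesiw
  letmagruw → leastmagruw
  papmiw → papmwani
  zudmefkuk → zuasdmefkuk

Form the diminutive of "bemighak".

"bemighak" has last vowel 'a'. The stems whose last vowel is 'a' (kipmak → kipmik, natetaf → natetif) change the last vowel to 'i'.
The other patterns: stems whose last vowel is 'i' delete the last vowel and add -ani; stems whose last vowel is 'u' insert -as- after the first vowel; stems whose last vowel is 'o' insert -ak- after the first vowel.
So bemighak → bemighik.

bemighik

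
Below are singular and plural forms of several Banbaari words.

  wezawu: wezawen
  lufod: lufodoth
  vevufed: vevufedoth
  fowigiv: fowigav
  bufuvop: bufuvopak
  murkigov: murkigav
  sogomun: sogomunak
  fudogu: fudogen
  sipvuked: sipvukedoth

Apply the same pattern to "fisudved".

fisudvedoth

"fisudved" ends in -d. The stems ending in -d (lufod → lufodoth, sipvuked → sipvukedoth, vevufed → vevufedoth) add -oth.
The other patterns: stems ending in -u drop the final letter and add -en; stems ending in -v change the last vowel to 'a'; stems ending in -n or -p add -ak.
So fisudved → fisudvedoth.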